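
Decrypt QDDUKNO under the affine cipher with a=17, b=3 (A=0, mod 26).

The inverse of 17 mod 26 is 23, since 17·23=391≡1. Apply D(y)=23·(y−3) mod 26:
Q(16): 23·(16−3)=299≡13 → N
D(3): 23·(3−3)=0 → A
D(3): 23·(3−3)=0 → A
U(20): 23·(20−3)=391≡1 → B
K(10): 23·(10−3)=161≡5 → F
N(13): 23·(13−3)=230≡22 → W
O(14): 23·(14−3)=253≡19 → T

NAABFWT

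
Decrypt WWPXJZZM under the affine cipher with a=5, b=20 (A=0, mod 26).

QQZLDBBO

The inverse of 5 mod 26 is 21, since 5·21=105≡1. Apply D(y)=21·(y−20) mod 26:
W(22): 21·(22−20)=42≡16 → Q
W(22): 21·(22−20)=42≡16 → Q
P(15): 21·(15−20)=-105≡25 → Z
X(23): 21·(23−20)=63≡11 → L
J(9): 21·(9−20)=-231≡3 → D
Z(25): 21·(25−20)=105≡1 → B
Z(25): 21·(25−20)=105≡1 → B
M(12): 21·(12−20)=-168≡14 → O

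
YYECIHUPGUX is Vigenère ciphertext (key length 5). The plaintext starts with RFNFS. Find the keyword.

Subtract each crib letter from the matching ciphertext letter (mod 26):
Y(24)−R(17)=7 → H
Y(24)−F(5)=19 → T
E(4)−N(13)=-9≡17 → R
C(2)−F(5)=-3≡23 → X
I(8)−S(18)=-10≡16 → Q

HTRXQ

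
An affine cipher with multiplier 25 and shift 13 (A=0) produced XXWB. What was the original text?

The inverse of 25 mod 26 is 25, since 25·25=625≡1. Apply D(y)=25·(y−13) mod 26:
X(23): 25·(23−13)=250≡16 → Q
X(23): 25·(23−13)=250≡16 → Q
W(22): 25·(22−13)=225≡17 → R
B(1): 25·(1−13)=-300≡12 → M

QQRM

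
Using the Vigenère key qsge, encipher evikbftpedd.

unoorxztuvj

Repeat the key across the message: qsgeqsgeqsg
e(4)+q(16): 20 → u
v(21)+s(18): 39≡13 → n
i(8)+g(6): 14 → o
k(10)+e(4): 14 → o
b(1)+q(16): 17 → r
f(5)+s(18): 23 → x
t(19)+g(6): 25 → z
p(15)+e(4): 19 → t
e(4)+q(16): 20 → u
d(3)+s(18): 21 → v
d(3)+g(6): 9 → j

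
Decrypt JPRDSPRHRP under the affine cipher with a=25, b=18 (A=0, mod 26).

JDBPADBLBD

The inverse of 25 mod 26 is 25, since 25·25=625≡1. Apply D(y)=25·(y−18) mod 26:
J(9): 25·(9−18)=-225≡9 → J
P(15): 25·(15−18)=-75≡3 → D
R(17): 25·(17−18)=-25≡1 → B
D(3): 25·(3−18)=-375≡15 → P
S(18): 25·(18−18)=0 → A
P(15): 25·(15−18)=-75≡3 → D
R(17): 25·(17−18)=-25≡1 → B
H(7): 25·(7−18)=-275≡11 → L
R(17): 25·(17−18)=-25≡1 → B
P(15): 25·(15−18)=-75≡3 → D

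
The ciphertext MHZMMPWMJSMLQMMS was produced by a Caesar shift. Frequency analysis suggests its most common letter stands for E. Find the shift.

8

The most frequent ciphertext letter is M (appears 7 times).
M is position 12; E is position 4.
Shift = 8.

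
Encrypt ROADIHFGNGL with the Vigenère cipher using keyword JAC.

Repeat the key across the message: JACJACJACJA
R(17)+J(9): 26≡0 → A
O(14)+A(0): 14 → O
A(0)+C(2): 2 → C
D(3)+J(9): 12 → M
I(8)+A(0): 8 → I
H(7)+C(2): 9 → J
F(5)+J(9): 14 → O
G(6)+A(0): 6 → G
N(13)+C(2): 15 → P
G(6)+J(9): 15 → P
L(11)+A(0): 11 → L

AOCMIJOGPPL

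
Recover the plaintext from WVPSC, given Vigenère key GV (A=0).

Repeat the key across the ciphertext: GVGVG
W(22)−G(6): 16 → Q
V(21)−V(21): 0 → A
P(15)−G(6): 9 → J
S(18)−V(21): -3≡23 → X
C(2)−G(6): -4≡22 → W

QAJXW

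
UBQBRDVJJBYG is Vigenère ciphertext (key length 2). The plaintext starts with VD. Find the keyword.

Subtract each crib letter from the matching ciphertext letter (mod 26):
U(20)−V(21)=-1≡25 → Z
B(1)−D(3)=-2≡24 → Y

ZY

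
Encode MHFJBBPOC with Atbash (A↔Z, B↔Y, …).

NSUQYYKLX

M(12) → N(13)
H(7) → S(18)
F(5) → U(20)
J(9) → Q(16)
B(1) → Y(24)
B(1) → Y(24)
P(15) → K(10)
O(14) → L(11)
C(2) → X(23)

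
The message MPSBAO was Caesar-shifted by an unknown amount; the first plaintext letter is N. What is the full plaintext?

NQTCBP

From the crib: M(12)−N(13)=-1≡25, so the shift is 25.
Subtract 25 from each ciphertext letter:
M(12): 12−25=-13≡13 → N
P(15): 15−25=-10≡16 → Q
S(18): 18−25=-7≡19 → T
B(1): 1−25=-24≡2 → C
A(0): 0−25=-25≡1 → B
O(14): 14−25=-11≡15 → P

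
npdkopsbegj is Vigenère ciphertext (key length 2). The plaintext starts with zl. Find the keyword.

oe

Subtract each crib letter from the matching ciphertext letter (mod 26):
n(13)−z(25)=-12≡14 → o
p(15)−l(11)=4 → e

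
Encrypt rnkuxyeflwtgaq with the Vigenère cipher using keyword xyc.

Repeat the key across the message: xycxycxycxycxy
r(17)+x(23): 40≡14 → o
n(13)+y(24): 37≡11 → l
k(10)+c(2): 12 → m
u(20)+x(23): 43≡17 → r
x(23)+y(24): 47≡21 → v
y(24)+c(2): 26≡0 → a
e(4)+x(23): 27≡1 → b
f(5)+y(24): 29≡3 → d
l(11)+c(2): 13 → n
w(22)+x(23): 45≡19 → t
t(19)+y(24): 43≡17 → r
g(6)+c(2): 8 → i
a(0)+x(23): 23 → x
q(16)+y(24): 40≡14 → o

olmrvabdntrixo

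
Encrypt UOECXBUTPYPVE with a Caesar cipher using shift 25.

U(20): 20+25=45≡19 → T
O(14): 14+25=39≡13 → N
E(4): 4+25=29≡3 → D
C(2): 2+25=27≡1 → B
X(23): 23+25=48≡22 → W
B(1): 1+25=26≡0 → A
U(20): 20+25=45≡19 → T
T(19): 19+25=44≡18 → S
P(15): 15+25=40≡14 → O
Y(24): 24+25=49≡23 → X
P(15): 15+25=40≡14 → O
V(21): 21+25=46≡20 → U
E(4): 4+25=29≡3 → D

TNDBWATSOXOUD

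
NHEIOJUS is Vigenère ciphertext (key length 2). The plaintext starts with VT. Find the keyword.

SO

Subtract each crib letter from the matching ciphertext letter (mod 26):
N(13)−V(21)=-8≡18 → S
H(7)−T(19)=-12≡14 → O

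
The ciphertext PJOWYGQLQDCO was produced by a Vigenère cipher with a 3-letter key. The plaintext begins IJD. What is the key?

HAL

Subtract each crib letter from the matching ciphertext letter (mod 26):
P(15)−I(8)=7 → H
J(9)−J(9)=0 → A
O(14)−D(3)=11 → L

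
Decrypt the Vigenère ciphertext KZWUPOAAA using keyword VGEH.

Repeat the key across the ciphertext: VGEHVGEHV
K(10)−V(21): -11≡15 → P
Z(25)−G(6): 19 → T
W(22)−E(4): 18 → S
U(20)−H(7): 13 → N
P(15)−V(21): -6≡20 → U
O(14)−G(6): 8 → I
A(0)−E(4): -4≡22 → W
A(0)−H(7): -7≡19 → T
A(0)−V(21): -21≡5 → F

PTSNUIWTF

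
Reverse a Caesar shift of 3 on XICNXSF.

X(23): 23−3=20 → U
I(8): 8−3=5 → F
C(2): 2−3=-1≡25 → Z
N(13): 13−3=10 → K
X(23): 23−3=20 → U
S(18): 18−3=15 → P
F(5): 5−3=2 → C

UFZKUPC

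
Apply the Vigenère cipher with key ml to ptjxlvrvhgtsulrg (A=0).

bevixgdgtrfdgwdr

Repeat the key across the message: mlmlmlmlmlmlmlml
p(15)+m(12): 27≡1 → b
t(19)+l(11): 30≡4 → e
j(9)+m(12): 21 → v
x(23)+l(11): 34≡8 → i
l(11)+m(12): 23 → x
v(21)+l(11): 32≡6 → g
r(17)+m(12): 29≡3 → d
v(21)+l(11): 32≡6 → g
h(7)+m(12): 19 → t
g(6)+l(11): 17 → r
t(19)+m(12): 31≡5 → f
s(18)+l(11): 29≡3 → d
u(20)+m(12): 32≡6 → g
l(11)+l(11): 22 → w
r(17)+m(12): 29≡3 → d
g(6)+l(11): 17 → r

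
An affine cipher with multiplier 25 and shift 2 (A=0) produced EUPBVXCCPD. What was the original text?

The inverse of 25 mod 26 is 25, since 25·25=625≡1. Apply D(y)=25·(y−2) mod 26:
E(4): 25·(4−2)=50≡24 → Y
U(20): 25·(20−2)=450≡8 → I
P(15): 25·(15−2)=325≡13 → N
B(1): 25·(1−2)=-25≡1 → B
V(21): 25·(21−2)=475≡7 → H
X(23): 25·(23−2)=525≡5 → F
C(2): 25·(2−2)=0 → A
C(2): 25·(2−2)=0 → A
P(15): 25·(15−2)=325≡13 → N
D(3): 25·(3−2)=25 → Z

YINBHFAANZ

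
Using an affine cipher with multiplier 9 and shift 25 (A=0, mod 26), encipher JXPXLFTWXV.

CYEYUSOPYG

J(9): 9·9+25=106≡2 → C
X(23): 9·23+25=232≡24 → Y
P(15): 9·15+25=160≡4 → E
X(23): 9·23+25=232≡24 → Y
L(11): 9·11+25=124≡20 → U
F(5): 9·5+25=70≡18 → S
T(19): 9·19+25=196≡14 → O
W(22): 9·22+25=223≡15 → P
X(23): 9·23+25=232≡24 → Y
V(21): 9·21+25=214≡6 → G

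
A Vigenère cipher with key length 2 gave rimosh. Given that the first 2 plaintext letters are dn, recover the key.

ov

Subtract each crib letter from the matching ciphertext letter (mod 26):
r(17)−d(3)=14 → o
i(8)−n(13)=-5≡21 → v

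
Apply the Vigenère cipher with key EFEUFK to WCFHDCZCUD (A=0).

Repeat the key across the message: EFEUFKEFEU
W(22)+E(4): 26≡0 → A
C(2)+F(5): 7 → H
F(5)+E(4): 9 → J
H(7)+U(20): 27≡1 → B
D(3)+F(5): 8 → I
C(2)+K(10): 12 → M
Z(25)+E(4): 29≡3 → D
C(2)+F(5): 7 → H
U(20)+E(4): 24 → Y
D(3)+U(20): 23 → X

AHJBIMDHYX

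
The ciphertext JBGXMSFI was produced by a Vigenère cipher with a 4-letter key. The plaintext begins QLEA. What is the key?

TQCX

Subtract each crib letter from the matching ciphertext letter (mod 26):
J(9)−Q(16)=-7≡19 → T
B(1)−L(11)=-10≡16 → Q
G(6)−E(4)=2 → C
X(23)−A(0)=23 → X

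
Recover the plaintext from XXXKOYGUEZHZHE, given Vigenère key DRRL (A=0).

UGGZLHPJBIQOEN

Repeat the key across the ciphertext: DRRLDRRLDRRLDR
X(23)−D(3): 20 → U
X(23)−R(17): 6 → G
X(23)−R(17): 6 → G
K(10)−L(11): -1≡25 → Z
O(14)−D(3): 11 → L
Y(24)−R(17): 7 → H
G(6)−R(17): -11≡15 → P
U(20)−L(11): 9 → J
E(4)−D(3): 1 → B
Z(25)−R(17): 8 → I
H(7)−R(17): -10≡16 → Q
Z(25)−L(11): 14 → O
H(7)−D(3): 4 → E
E(4)−R(17): -13≡13 → N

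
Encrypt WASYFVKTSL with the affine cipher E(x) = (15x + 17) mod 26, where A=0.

W(22): 15·22+17=347≡9 → J
A(0): 15·0+17=17 → R
S(18): 15·18+17=287≡1 → B
Y(24): 15·24+17=377≡13 → N
F(5): 15·5+17=92≡14 → O
V(21): 15·21+17=332≡20 → U
K(10): 15·10+17=167≡11 → L
T(19): 15·19+17=302≡16 → Q
S(18): 15·18+17=287≡1 → B
L(11): 15·11+17=182≡0 → A

JRBNOULQBA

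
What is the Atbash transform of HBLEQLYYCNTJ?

H(7) → S(18)
B(1) → Y(24)
L(11) → O(14)
E(4) → V(21)
Q(16) → J(9)
L(11) → O(14)
Y(24) → B(1)
Y(24) → B(1)
C(2) → X(23)
N(13) → M(12)
T(19) → G(6)
J(9) → Q(16)

SYOVJOBBXMGQ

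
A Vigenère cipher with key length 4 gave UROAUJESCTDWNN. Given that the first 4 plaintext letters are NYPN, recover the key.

HTZN

Subtract each crib letter from the matching ciphertext letter (mod 26):
U(20)−N(13)=7 → H
R(17)−Y(24)=-7≡19 → T
O(14)−P(15)=-1≡25 → Z
A(0)−N(13)=-13≡13 → N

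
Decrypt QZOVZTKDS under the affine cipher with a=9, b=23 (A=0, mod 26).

FGZUGONSL

The inverse of 9 mod 26 is 3, since 9·3=27≡1. Apply D(y)=3·(y−23) mod 26:
Q(16): 3·(16−23)=-21≡5 → F
Z(25): 3·(25−23)=6 → G
O(14): 3·(14−23)=-27≡25 → Z
V(21): 3·(21−23)=-6≡20 → U
Z(25): 3·(25−23)=6 → G
T(19): 3·(19−23)=-12≡14 → O
K(10): 3·(10−23)=-39≡13 → N
D(3): 3·(3−23)=-60≡18 → S
S(18): 3·(18−23)=-15≡11 → L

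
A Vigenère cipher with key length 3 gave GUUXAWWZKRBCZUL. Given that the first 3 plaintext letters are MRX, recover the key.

UDX

Subtract each crib letter from the matching ciphertext letter (mod 26):
G(6)−M(12)=-6≡20 → U
U(20)−R(17)=3 → D
U(20)−X(23)=-3≡23 → X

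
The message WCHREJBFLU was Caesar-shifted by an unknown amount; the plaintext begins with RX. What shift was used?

5

From the crib: W(22)−R(17)=5, so the shift is 5.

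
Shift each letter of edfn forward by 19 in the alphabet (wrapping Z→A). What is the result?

e(4): 4+19=23 → x
d(3): 3+19=22 → w
f(5): 5+19=24 → y
n(13): 13+19=32≡6 → g

xwyg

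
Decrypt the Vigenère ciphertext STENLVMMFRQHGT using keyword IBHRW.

KSXWPNLFOVIGZC

Repeat the key across the ciphertext: IBHRWIBHRWIBHR
S(18)−I(8): 10 → K
T(19)−B(1): 18 → S
E(4)−H(7): -3≡23 → X
N(13)−R(17): -4≡22 → W
L(11)−W(22): -11≡15 → P
V(21)−I(8): 13 → N
M(12)−B(1): 11 → L
M(12)−H(7): 5 → F
F(5)−R(17): -12≡14 → O
R(17)−W(22): -5≡21 → V
Q(16)−I(8): 8 → I
H(7)−B(1): 6 → G
G(6)−H(7): -1≡25 → Z
T(19)−R(17): 2 → C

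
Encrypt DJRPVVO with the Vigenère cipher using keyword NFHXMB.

Repeat the key across the message: NFHXMBN
D(3)+N(13): 16 → Q
J(9)+F(5): 14 → O
R(17)+H(7): 24 → Y
P(15)+X(23): 38≡12 → M
V(21)+M(12): 33≡7 → H
V(21)+B(1): 22 → W
O(14)+N(13): 27≡1 → B

QOYMHWB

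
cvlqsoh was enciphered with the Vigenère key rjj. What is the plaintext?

Repeat the key across the ciphertext: rjjrjjr
c(2)−r(17): -15≡11 → l
v(21)−j(9): 12 → m
l(11)−j(9): 2 → c
q(16)−r(17): -1≡25 → z
s(18)−j(9): 9 → j
o(14)−j(9): 5 → f
h(7)−r(17): -10≡16 → q

lmczjfq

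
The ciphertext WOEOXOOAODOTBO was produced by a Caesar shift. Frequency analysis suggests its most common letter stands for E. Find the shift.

The most frequent ciphertext letter is O (appears 7 times).
O is position 14; E is position 4.
Shift = 10.

10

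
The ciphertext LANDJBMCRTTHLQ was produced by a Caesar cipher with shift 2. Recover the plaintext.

JYLBHZKAPRRFJO

L(11): 11−2=9 → J
A(0): 0−2=-2≡24 → Y
N(13): 13−2=11 → L
D(3): 3−2=1 → B
J(9): 9−2=7 → H
B(1): 1−2=-1≡25 → Z
M(12): 12−2=10 → K
C(2): 2−2=0 → A
R(17): 17−2=15 → P
T(19): 19−2=17 → R
T(19): 19−2=17 → R
H(7): 7−2=5 → F
L(11): 11−2=9 → J
Q(16): 16−2=14 → O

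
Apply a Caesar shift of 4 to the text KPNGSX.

OTRKWB

K(10): 10+4=14 → O
P(15): 15+4=19 → T
N(13): 13+4=17 → R
G(6): 6+4=10 → K
S(18): 18+4=22 → W
X(23): 23+4=27≡1 → B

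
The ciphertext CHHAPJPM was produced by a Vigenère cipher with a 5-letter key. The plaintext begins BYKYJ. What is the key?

BJXCG

Subtract each crib letter from the matching ciphertext letter (mod 26):
C(2)−B(1)=1 → B
H(7)−Y(24)=-17≡9 → J
H(7)−K(10)=-3≡23 → X
A(0)−Y(24)=-24≡2 → C
P(15)−J(9)=6 → G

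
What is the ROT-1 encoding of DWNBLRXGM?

EXOCMSYHN

D(3): 3+1=4 → E
W(22): 22+1=23 → X
N(13): 13+1=14 → O
B(1): 1+1=2 → C
L(11): 11+1=12 → M
R(17): 17+1=18 → S
X(23): 23+1=24 → Y
G(6): 6+1=7 → H
M(12): 12+1=13 → N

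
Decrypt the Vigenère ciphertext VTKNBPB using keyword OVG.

HYEZGJN

Repeat the key across the ciphertext: OVGOVGO
V(21)−O(14): 7 → H
T(19)−V(21): -2≡24 → Y
K(10)−G(6): 4 → E
N(13)−O(14): -1≡25 → Z
B(1)−V(21): -20≡6 → G
P(15)−G(6): 9 → J
B(1)−O(14): -13≡13 → N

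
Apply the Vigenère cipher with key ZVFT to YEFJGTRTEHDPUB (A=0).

XZKCFOWMDCIITW

Repeat the key across the message: ZVFTZVFTZVFTZV
Y(24)+Z(25): 49≡23 → X
E(4)+V(21): 25 → Z
F(5)+F(5): 10 → K
J(9)+T(19): 28≡2 → C
G(6)+Z(25): 31≡5 → F
T(19)+V(21): 40≡14 → O
R(17)+F(5): 22 → W
T(19)+T(19): 38≡12 → M
E(4)+Z(25): 29≡3 → D
H(7)+V(21): 28≡2 → C
D(3)+F(5): 8 → I
P(15)+T(19): 34≡8 → I
U(20)+Z(25): 45≡19 → T
B(1)+V(21): 22 → W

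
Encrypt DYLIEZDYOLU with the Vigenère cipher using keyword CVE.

FTPKZDFTSNP

Repeat the key across the message: CVECVECVECV
D(3)+C(2): 5 → F
Y(24)+V(21): 45≡19 → T
L(11)+E(4): 15 → P
I(8)+C(2): 10 → K
E(4)+V(21): 25 → Z
Z(25)+E(4): 29≡3 → D
D(3)+C(2): 5 → F
Y(24)+V(21): 45≡19 → T
O(14)+E(4): 18 → S
L(11)+C(2): 13 → N
U(20)+V(21): 41≡15 → P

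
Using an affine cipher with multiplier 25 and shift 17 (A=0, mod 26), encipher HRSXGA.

H(7): 25·7+17=192≡10 → K
R(17): 25·17+17=442≡0 → A
S(18): 25·18+17=467≡25 → Z
X(23): 25·23+17=592≡20 → U
G(6): 25·6+17=167≡11 → L
A(0): 25·0+17=17 → R

KAZULR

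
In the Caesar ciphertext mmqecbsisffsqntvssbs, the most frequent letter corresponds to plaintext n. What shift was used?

5

The most frequent ciphertext letter is s (appears 6 times).
s is position 18; n is position 13.
Shift = 5.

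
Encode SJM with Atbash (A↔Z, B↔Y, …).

S(18) → H(7)
J(9) → Q(16)
M(12) → N(13)

HQN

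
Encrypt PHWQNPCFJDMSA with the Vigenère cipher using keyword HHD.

WOZXUSJMMKTVH

Repeat the key across the message: HHDHHDHHDHHDH
P(15)+H(7): 22 → W
H(7)+H(7): 14 → O
W(22)+D(3): 25 → Z
Q(16)+H(7): 23 → X
N(13)+H(7): 20 → U
P(15)+D(3): 18 → S
C(2)+H(7): 9 → J
F(5)+H(7): 12 → M
J(9)+D(3): 12 → M
D(3)+H(7): 10 → K
M(12)+H(7): 19 → T
S(18)+D(3): 21 → V
A(0)+H(7): 7 → H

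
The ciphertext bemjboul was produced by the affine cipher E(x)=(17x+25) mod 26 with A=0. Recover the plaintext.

The inverse of 17 mod 26 is 23, since 17·23=391≡1. Apply D(y)=23·(y−25) mod 26:
b(1): 23·(1−25)=-552≡20 → u
e(4): 23·(4−25)=-483≡11 → l
m(12): 23·(12−25)=-299≡13 → n
j(9): 23·(9−25)=-368≡22 → w
b(1): 23·(1−25)=-552≡20 → u
o(14): 23·(14−25)=-253≡7 → h
u(20): 23·(20−25)=-115≡15 → p
l(11): 23·(11−25)=-322≡16 → q

ulnwuhpq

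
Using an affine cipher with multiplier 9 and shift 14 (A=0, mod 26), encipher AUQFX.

A(0): 9·0+14=14 → O
U(20): 9·20+14=194≡12 → M
Q(16): 9·16+14=158≡2 → C
F(5): 9·5+14=59≡7 → H
X(23): 9·23+14=221≡13 → N

OMCHN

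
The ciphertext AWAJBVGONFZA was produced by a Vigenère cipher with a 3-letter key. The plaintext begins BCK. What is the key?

ZUQ

Subtract each crib letter from the matching ciphertext letter (mod 26):
A(0)−B(1)=-1≡25 → Z
W(22)−C(2)=20 → U
A(0)−K(10)=-10≡16 → Q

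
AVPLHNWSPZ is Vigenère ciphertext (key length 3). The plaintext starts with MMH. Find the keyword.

OJI

Subtract each crib letter from the matching ciphertext letter (mod 26):
A(0)−M(12)=-12≡14 → O
V(21)−M(12)=9 → J
P(15)−H(7)=8 → I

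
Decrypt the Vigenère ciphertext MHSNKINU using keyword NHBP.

ZARYXBMF

Repeat the key across the ciphertext: NHBPNHBP
M(12)−N(13): -1≡25 → Z
H(7)−H(7): 0 → A
S(18)−B(1): 17 → R
N(13)−P(15): -2≡24 → Y
K(10)−N(13): -3≡23 → X
I(8)−H(7): 1 → B
N(13)−B(1): 12 → M
U(20)−P(15): 5 → F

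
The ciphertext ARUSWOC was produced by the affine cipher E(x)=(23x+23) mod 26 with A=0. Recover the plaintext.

The inverse of 23 mod 26 is 17, since 23·17=391≡1. Apply D(y)=17·(y−23) mod 26:
A(0): 17·(0−23)=-391≡25 → Z
R(17): 17·(17−23)=-102≡2 → C
U(20): 17·(20−23)=-51≡1 → B
S(18): 17·(18−23)=-85≡19 → T
W(22): 17·(22−23)=-17≡9 → J
O(14): 17·(14−23)=-153≡3 → D
C(2): 17·(2−23)=-357≡7 → H

ZCBTJDH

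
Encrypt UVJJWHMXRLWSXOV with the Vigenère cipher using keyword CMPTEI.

WHYCAPOJGEAAZAK

Repeat the key across the message: CMPTEICMPTEICMP
U(20)+C(2): 22 → W
V(21)+M(12): 33≡7 → H
J(9)+P(15): 24 → Y
J(9)+T(19): 28≡2 → C
W(22)+E(4): 26≡0 → A
H(7)+I(8): 15 → P
M(12)+C(2): 14 → O
X(23)+M(12): 35≡9 → J
R(17)+P(15): 32≡6 → G
L(11)+T(19): 30≡4 → E
W(22)+E(4): 26≡0 → A
S(18)+I(8): 26≡0 → A
X(23)+C(2): 25 → Z
O(14)+M(12): 26≡0 → A
V(21)+P(15): 36≡10 → K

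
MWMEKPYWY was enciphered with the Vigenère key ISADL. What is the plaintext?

Repeat the key across the ciphertext: ISADLISAD
M(12)−I(8): 4 → E
W(22)−S(18): 4 → E
M(12)−A(0): 12 → M
E(4)−D(3): 1 → B
K(10)−L(11): -1≡25 → Z
P(15)−I(8): 7 → H
Y(24)−S(18): 6 → G
W(22)−A(0): 22 → W
Y(24)−D(3): 21 → V

EEMBZHGWV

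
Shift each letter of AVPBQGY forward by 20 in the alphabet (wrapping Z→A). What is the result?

UPJVKAS

A(0): 0+20=20 → U
V(21): 21+20=41≡15 → P
P(15): 15+20=35≡9 → J
B(1): 1+20=21 → V
Q(16): 16+20=36≡10 → K
G(6): 6+20=26≡0 → A
Y(24): 24+20=44≡18 → S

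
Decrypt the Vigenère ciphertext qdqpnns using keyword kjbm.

gupdder

Repeat the key across the ciphertext: kjbmkjb
q(16)−k(10): 6 → g
d(3)−j(9): -6≡20 → u
q(16)−b(1): 15 → p
p(15)−m(12): 3 → d
n(13)−k(10): 3 → d
n(13)−j(9): 4 → e
s(18)−b(1): 17 → r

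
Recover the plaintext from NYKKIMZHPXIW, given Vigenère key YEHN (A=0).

Repeat the key across the ciphertext: YEHNYEHNYEHN
N(13)−Y(24): -11≡15 → P
Y(24)−E(4): 20 → U
K(10)−H(7): 3 → D
K(10)−N(13): -3≡23 → X
I(8)−Y(24): -16≡10 → K
M(12)−E(4): 8 → I
Z(25)−H(7): 18 → S
H(7)−N(13): -6≡20 → U
P(15)−Y(24): -9≡17 → R
X(23)−E(4): 19 → T
I(8)−H(7): 1 → B
W(22)−N(13): 9 → J

PUDXKISURTBJ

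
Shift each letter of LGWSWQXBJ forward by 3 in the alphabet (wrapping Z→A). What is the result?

L(11): 11+3=14 → O
G(6): 6+3=9 → J
W(22): 22+3=25 → Z
S(18): 18+3=21 → V
W(22): 22+3=25 → Z
Q(16): 16+3=19 → T
X(23): 23+3=26≡0 → A
B(1): 1+3=4 → E
J(9): 9+3=12 → M

OJZVZTAEM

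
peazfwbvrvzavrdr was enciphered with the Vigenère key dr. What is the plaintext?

mnxicfyeoewjsaaa

Repeat the key across the ciphertext: drdrdrdrdrdrdrdr
p(15)−d(3): 12 → m
e(4)−r(17): -13≡13 → n
a(0)−d(3): -3≡23 → x
z(25)−r(17): 8 → i
f(5)−d(3): 2 → c
w(22)−r(17): 5 → f
b(1)−d(3): -2≡24 → y
v(21)−r(17): 4 → e
r(17)−d(3): 14 → o
v(21)−r(17): 4 → e
z(25)−d(3): 22 → w
a(0)−r(17): -17≡9 → j
v(21)−d(3): 18 → s
r(17)−r(17): 0 → a
d(3)−d(3): 0 → a
r(17)−r(17): 0 → a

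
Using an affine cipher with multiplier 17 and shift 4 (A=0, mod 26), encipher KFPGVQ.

K(10): 17·10+4=174≡18 → S
F(5): 17·5+4=89≡11 → L
P(15): 17·15+4=259≡25 → Z
G(6): 17·6+4=106≡2 → C
V(21): 17·21+4=361≡23 → X
Q(16): 17·16+4=276≡16 → Q

SLZCXQ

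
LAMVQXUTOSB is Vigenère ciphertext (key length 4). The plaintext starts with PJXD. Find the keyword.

Subtract each crib letter from the matching ciphertext letter (mod 26):
L(11)−P(15)=-4≡22 → W
A(0)−J(9)=-9≡17 → R
M(12)−X(23)=-11≡15 → P
V(21)−D(3)=18 → S

WRPS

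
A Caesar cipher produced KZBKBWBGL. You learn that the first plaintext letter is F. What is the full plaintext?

FUWFWRWBG

From the crib: K(10)−F(5)=5, so the shift is 5.
Subtract 5 from each ciphertext letter:
K(10): 10−5=5 → F
Z(25): 25−5=20 → U
B(1): 1−5=-4≡22 → W
K(10): 10−5=5 → F
B(1): 1−5=-4≡22 → W
W(22): 22−5=17 → R
B(1): 1−5=-4≡22 → W
G(6): 6−5=1 → B
L(11): 11−5=6 → G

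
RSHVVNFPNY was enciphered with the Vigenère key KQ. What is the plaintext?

HCXFLXVZDI

Repeat the key across the ciphertext: KQKQKQKQKQ
R(17)−K(10): 7 → H
S(18)−Q(16): 2 → C
H(7)−K(10): -3≡23 → X
V(21)−Q(16): 5 → F
V(21)−K(10): 11 → L
N(13)−Q(16): -3≡23 → X
F(5)−K(10): -5≡21 → V
P(15)−Q(16): -1≡25 → Z
N(13)−K(10): 3 → D
Y(24)−Q(16): 8 → I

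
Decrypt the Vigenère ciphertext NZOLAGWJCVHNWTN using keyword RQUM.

Repeat the key across the ciphertext: RQUMRQUMRQUMRQU
N(13)−R(17): -4≡22 → W
Z(25)−Q(16): 9 → J
O(14)−U(20): -6≡20 → U
L(11)−M(12): -1≡25 → Z
A(0)−R(17): -17≡9 → J
G(6)−Q(16): -10≡16 → Q
W(22)−U(20): 2 → C
J(9)−M(12): -3≡23 → X
C(2)−R(17): -15≡11 → L
V(21)−Q(16): 5 → F
H(7)−U(20): -13≡13 → N
N(13)−M(12): 1 → B
W(22)−R(17): 5 → F
T(19)−Q(16): 3 → D
N(13)−U(20): -7≡19 → T

WJUZJQCXLFNBFDT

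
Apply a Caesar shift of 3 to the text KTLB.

NWOE

K(10): 10+3=13 → N
T(19): 19+3=22 → W
L(11): 11+3=14 → O
B(1): 1+3=4 → E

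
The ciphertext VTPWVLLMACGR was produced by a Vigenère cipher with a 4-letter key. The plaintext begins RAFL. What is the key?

Subtract each crib letter from the matching ciphertext letter (mod 26):
V(21)−R(17)=4 → E
T(19)−A(0)=19 → T
P(15)−F(5)=10 → K
W(22)−L(11)=11 → L

ETKL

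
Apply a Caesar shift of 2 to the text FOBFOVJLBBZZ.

F(5): 5+2=7 → H
O(14): 14+2=16 → Q
B(1): 1+2=3 → D
F(5): 5+2=7 → H
O(14): 14+2=16 → Q
V(21): 21+2=23 → X
J(9): 9+2=11 → L
L(11): 11+2=13 → N
B(1): 1+2=3 → D
B(1): 1+2=3 → D
Z(25): 25+2=27≡1 → B
Z(25): 25+2=27≡1 → B

HQDHQXLNDDBB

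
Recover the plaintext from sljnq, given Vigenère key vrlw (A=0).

xuyrv

Repeat the key across the ciphertext: vrlwv
s(18)−v(21): -3≡23 → x
l(11)−r(17): -6≡20 → u
j(9)−l(11): -2≡24 → y
n(13)−w(22): -9≡17 → r
q(16)−v(21): -5≡21 → v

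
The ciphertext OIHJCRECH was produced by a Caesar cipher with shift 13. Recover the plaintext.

BVUWPERPU

O(14): 14−13=1 → B
I(8): 8−13=-5≡21 → V
H(7): 7−13=-6≡20 → U
J(9): 9−13=-4≡22 → W
C(2): 2−13=-11≡15 → P
R(17): 17−13=4 → E
E(4): 4−13=-9≡17 → R
C(2): 2−13=-11≡15 → P
H(7): 7−13=-6≡20 → U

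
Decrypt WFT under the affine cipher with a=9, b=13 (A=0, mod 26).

The inverse of 9 mod 26 is 3, since 9·3=27≡1. Apply D(y)=3·(y−13) mod 26:
W(22): 3·(22−13)=27≡1 → B
F(5): 3·(5−13)=-24≡2 → C
T(19): 3·(19−13)=18 → S

BCS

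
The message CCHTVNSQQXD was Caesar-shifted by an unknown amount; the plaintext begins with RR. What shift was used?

11

From the crib: C(2)−R(17)=-15≡11, so the shift is 11.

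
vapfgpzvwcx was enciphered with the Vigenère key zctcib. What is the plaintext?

wywdyoatdap

Repeat the key across the ciphertext: zctcibzctci
v(21)−z(25): -4≡22 → w
a(0)−c(2): -2≡24 → y
p(15)−t(19): -4≡22 → w
f(5)−c(2): 3 → d
g(6)−i(8): -2≡24 → y
p(15)−b(1): 14 → o
z(25)−z(25): 0 → a
v(21)−c(2): 19 → t
w(22)−t(19): 3 → d
c(2)−c(2): 0 → a
x(23)−i(8): 15 → p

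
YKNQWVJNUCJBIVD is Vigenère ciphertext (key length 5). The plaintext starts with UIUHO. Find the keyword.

ECTJI

Subtract each crib letter from the matching ciphertext letter (mod 26):
Y(24)−U(20)=4 → E
K(10)−I(8)=2 → C
N(13)−U(20)=-7≡19 → T
Q(16)−H(7)=9 → J
W(22)−O(14)=8 → I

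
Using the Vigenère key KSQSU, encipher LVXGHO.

VNNYBY

Repeat the key across the message: KSQSUK
L(11)+K(10): 21 → V
V(21)+S(18): 39≡13 → N
X(23)+Q(16): 39≡13 → N
G(6)+S(18): 24 → Y
H(7)+U(20): 27≡1 → B
O(14)+K(10): 24 → Y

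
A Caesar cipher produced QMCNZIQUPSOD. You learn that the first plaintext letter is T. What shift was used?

From the crib: Q(16)−T(19)=-3≡23, so the shift is 23.

23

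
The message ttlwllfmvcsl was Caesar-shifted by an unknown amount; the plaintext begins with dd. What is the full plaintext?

From the crib: t(19)−d(3)=16, so the shift is 16.
Subtract 16 from each ciphertext letter:
t(19): 19−16=3 → d
t(19): 19−16=3 → d
l(11): 11−16=-5≡21 → v
w(22): 22−16=6 → g
l(11): 11−16=-5≡21 → v
l(11): 11−16=-5≡21 → v
f(5): 5−16=-11≡15 → p
m(12): 12−16=-4≡22 → w
v(21): 21−16=5 → f
c(2): 2−16=-14≡12 → m
s(18): 18−16=2 → c
l(11): 11−16=-5≡21 → v

ddvgvvpwfmcv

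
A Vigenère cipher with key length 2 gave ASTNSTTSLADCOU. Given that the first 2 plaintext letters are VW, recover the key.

FW

Subtract each crib letter from the matching ciphertext letter (mod 26):
A(0)−V(21)=-21≡5 → F
S(18)−W(22)=-4≡22 → W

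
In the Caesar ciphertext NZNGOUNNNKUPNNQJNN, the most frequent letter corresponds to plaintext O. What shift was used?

25

The most frequent ciphertext letter is N (appears 9 times).
N is position 13; O is position 14.
Shift = -1≡25.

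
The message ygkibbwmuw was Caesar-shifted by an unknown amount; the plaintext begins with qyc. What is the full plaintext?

qycattoemo

From the crib: y(24)−q(16)=8, so the shift is 8.
Subtract 8 from each ciphertext letter:
y(24): 24−8=16 → q
g(6): 6−8=-2≡24 → y
k(10): 10−8=2 → c
i(8): 8−8=0 → a
b(1): 1−8=-7≡19 → t
b(1): 1−8=-7≡19 → t
w(22): 22−8=14 → o
m(12): 12−8=4 → e
u(20): 20−8=12 → m
w(22): 22−8=14 → o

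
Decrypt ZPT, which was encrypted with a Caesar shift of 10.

Z(25): 25−10=15 → P
P(15): 15−10=5 → F
T(19): 19−10=9 → J

PFJ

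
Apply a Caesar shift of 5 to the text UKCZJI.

ZPHEON

U(20): 20+5=25 → Z
K(10): 10+5=15 → P
C(2): 2+5=7 → H
Z(25): 25+5=30≡4 → E
J(9): 9+5=14 → O
I(8): 8+5=13 → N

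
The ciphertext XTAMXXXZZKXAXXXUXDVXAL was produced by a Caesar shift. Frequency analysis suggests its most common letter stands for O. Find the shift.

9

The most frequent ciphertext letter is X (appears 10 times).
X is position 23; O is position 14.
Shift = 9.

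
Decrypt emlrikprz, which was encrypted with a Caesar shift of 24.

gontkmrtb

e(4): 4−24=-20≡6 → g
m(12): 12−24=-12≡14 → o
l(11): 11−24=-13≡13 → n
r(17): 17−24=-7≡19 → t
i(8): 8−24=-16≡10 → k
k(10): 10−24=-14≡12 → m
p(15): 15−24=-9≡17 → r
r(17): 17−24=-7≡19 → t
z(25): 25−24=1 → b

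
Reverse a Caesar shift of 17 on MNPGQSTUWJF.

VWYPZBCDFSO

M(12): 12−17=-5≡21 → V
N(13): 13−17=-4≡22 → W
P(15): 15−17=-2≡24 → Y
G(6): 6−17=-11≡15 → P
Q(16): 16−17=-1≡25 → Z
S(18): 18−17=1 → B
T(19): 19−17=2 → C
U(20): 20−17=3 → D
W(22): 22−17=5 → F
J(9): 9−17=-8≡18 → S
F(5): 5−17=-12≡14 → O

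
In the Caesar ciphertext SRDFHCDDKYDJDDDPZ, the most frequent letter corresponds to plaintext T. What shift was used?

10

The most frequent ciphertext letter is D (appears 7 times).
D is position 3; T is position 19.
Shift = -16≡10.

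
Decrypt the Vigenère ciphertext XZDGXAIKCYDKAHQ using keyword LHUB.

MSJFMTOJRRJJPAW

Repeat the key across the ciphertext: LHUBLHUBLHUBLHU
X(23)−L(11): 12 → M
Z(25)−H(7): 18 → S
D(3)−U(20): -17≡9 → J
G(6)−B(1): 5 → F
X(23)−L(11): 12 → M
A(0)−H(7): -7≡19 → T
I(8)−U(20): -12≡14 → O
K(10)−B(1): 9 → J
C(2)−L(11): -9≡17 → R
Y(24)−H(7): 17 → R
D(3)−U(20): -17≡9 → J
K(10)−B(1): 9 → J
A(0)−L(11): -11≡15 → P
H(7)−H(7): 0 → A
Q(16)−U(20): -4≡22 → W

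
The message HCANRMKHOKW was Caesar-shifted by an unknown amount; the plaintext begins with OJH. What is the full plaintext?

OJHUYTROVRD

From the crib: H(7)−O(14)=-7≡19, so the shift is 19.
Subtract 19 from each ciphertext letter:
H(7): 7−19=-12≡14 → O
C(2): 2−19=-17≡9 → J
A(0): 0−19=-19≡7 → H
N(13): 13−19=-6≡20 → U
R(17): 17−19=-2≡24 → Y
M(12): 12−19=-7≡19 → T
K(10): 10−19=-9≡17 → R
H(7): 7−19=-12≡14 → O
O(14): 14−19=-5≡21 → V
K(10): 10−19=-9≡17 → R
W(22): 22−19=3 → D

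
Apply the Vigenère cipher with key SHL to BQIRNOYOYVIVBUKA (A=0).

Repeat the key across the message: SHLSHLSHLSHLSHLS
B(1)+S(18): 19 → T
Q(16)+H(7): 23 → X
I(8)+L(11): 19 → T
R(17)+S(18): 35≡9 → J
N(13)+H(7): 20 → U
O(14)+L(11): 25 → Z
Y(24)+S(18): 42≡16 → Q
O(14)+H(7): 21 → V
Y(24)+L(11): 35≡9 → J
V(21)+S(18): 39≡13 → N
I(8)+H(7): 15 → P
V(21)+L(11): 32≡6 → G
B(1)+S(18): 19 → T
U(20)+H(7): 27≡1 → B
K(10)+L(11): 21 → V
A(0)+S(18): 18 → S

TXTJUZQVJNPGTBVS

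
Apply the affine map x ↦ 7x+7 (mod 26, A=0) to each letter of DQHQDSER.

D(3): 7·3+7=28≡2 → C
Q(16): 7·16+7=119≡15 → P
H(7): 7·7+7=56≡4 → E
Q(16): 7·16+7=119≡15 → P
D(3): 7·3+7=28≡2 → C
S(18): 7·18+7=133≡3 → D
E(4): 7·4+7=35≡9 → J
R(17): 7·17+7=126≡22 → W

CPEPCDJW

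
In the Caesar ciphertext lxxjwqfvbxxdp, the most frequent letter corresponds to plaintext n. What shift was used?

10

The most frequent ciphertext letter is x (appears 4 times).
x is position 23; n is position 13.
Shift = 10.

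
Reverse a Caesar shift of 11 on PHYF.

P(15): 15−11=4 → E
H(7): 7−11=-4≡22 → W
Y(24): 24−11=13 → N
F(5): 5−11=-6≡20 → U

EWNU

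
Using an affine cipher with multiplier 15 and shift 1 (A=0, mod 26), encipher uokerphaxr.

pdvjwscbiw

u(20): 15·20+1=301≡15 → p
o(14): 15·14+1=211≡3 → d
k(10): 15·10+1=151≡21 → v
e(4): 15·4+1=61≡9 → j
r(17): 15·17+1=256≡22 → w
p(15): 15·15+1=226≡18 → s
h(7): 15·7+1=106≡2 → c
a(0): 15·0+1=1 → b
x(23): 15·23+1=346≡8 → i
r(17): 15·17+1=256≡22 → w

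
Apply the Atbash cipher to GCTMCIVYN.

TXGNXREBM

G(6) → T(19)
C(2) → X(23)
T(19) → G(6)
M(12) → N(13)
C(2) → X(23)
I(8) → R(17)
V(21) → E(4)
Y(24) → B(1)
N(13) → M(12)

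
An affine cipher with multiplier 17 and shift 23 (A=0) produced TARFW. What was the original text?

MRSCD

The inverse of 17 mod 26 is 23, since 17·23=391≡1. Apply D(y)=23·(y−23) mod 26:
T(19): 23·(19−23)=-92≡12 → M
A(0): 23·(0−23)=-529≡17 → R
R(17): 23·(17−23)=-138≡18 → S
F(5): 23·(5−23)=-414≡2 → C
W(22): 23·(22−23)=-23≡3 → D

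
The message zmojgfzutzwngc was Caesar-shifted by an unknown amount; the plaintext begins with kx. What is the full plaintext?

From the crib: z(25)−k(10)=15, so the shift is 15.
Subtract 15 from each ciphertext letter:
z(25): 25−15=10 → k
m(12): 12−15=-3≡23 → x
o(14): 14−15=-1≡25 → z
j(9): 9−15=-6≡20 → u
g(6): 6−15=-9≡17 → r
f(5): 5−15=-10≡16 → q
z(25): 25−15=10 → k
u(20): 20−15=5 → f
t(19): 19−15=4 → e
z(25): 25−15=10 → k
w(22): 22−15=7 → h
n(13): 13−15=-2≡24 → y
g(6): 6−15=-9≡17 → r
c(2): 2−15=-13≡13 → n

kxzurqkfekhyrn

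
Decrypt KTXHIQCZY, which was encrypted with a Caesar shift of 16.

UDHRSAMJI

K(10): 10−16=-6≡20 → U
T(19): 19−16=3 → D
X(23): 23−16=7 → H
H(7): 7−16=-9≡17 → R
I(8): 8−16=-8≡18 → S
Q(16): 16−16=0 → A
C(2): 2−16=-14≡12 → M
Z(25): 25−16=9 → J
Y(24): 24−16=8 → I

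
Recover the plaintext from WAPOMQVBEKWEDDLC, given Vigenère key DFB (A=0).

Repeat the key across the ciphertext: DFBDFBDFBDFBDFBD
W(22)−D(3): 19 → T
A(0)−F(5): -5≡21 → V
P(15)−B(1): 14 → O
O(14)−D(3): 11 → L
M(12)−F(5): 7 → H
Q(16)−B(1): 15 → P
V(21)−D(3): 18 → S
B(1)−F(5): -4≡22 → W
E(4)−B(1): 3 → D
K(10)−D(3): 7 → H
W(22)−F(5): 17 → R
E(4)−B(1): 3 → D
D(3)−D(3): 0 → A
D(3)−F(5): -2≡24 → Y
L(11)−B(1): 10 → K
C(2)−D(3): -1≡25 → Z

TVOLHPSWDHRDAYKZ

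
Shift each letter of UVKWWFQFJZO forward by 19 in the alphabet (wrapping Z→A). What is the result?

NODPPYJYCSH

U(20): 20+19=39≡13 → N
V(21): 21+19=40≡14 → O
K(10): 10+19=29≡3 → D
W(22): 22+19=41≡15 → P
W(22): 22+19=41≡15 → P
F(5): 5+19=24 → Y
Q(16): 16+19=35≡9 → J
F(5): 5+19=24 → Y
J(9): 9+19=28≡2 → C
Z(25): 25+19=44≡18 → S
O(14): 14+19=33≡7 → H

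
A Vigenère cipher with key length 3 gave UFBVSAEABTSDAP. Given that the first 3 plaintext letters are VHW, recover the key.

ZYF

Subtract each crib letter from the matching ciphertext letter (mod 26):
U(20)−V(21)=-1≡25 → Z
F(5)−H(7)=-2≡24 → Y
B(1)−W(22)=-21≡5 → F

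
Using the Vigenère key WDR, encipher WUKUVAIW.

SXBQYREZ

Repeat the key across the message: WDRWDRWD
W(22)+W(22): 44≡18 → S
U(20)+D(3): 23 → X
K(10)+R(17): 27≡1 → B
U(20)+W(22): 42≡16 → Q
V(21)+D(3): 24 → Y
A(0)+R(17): 17 → R
I(8)+W(22): 30≡4 → E
W(22)+D(3): 25 → Z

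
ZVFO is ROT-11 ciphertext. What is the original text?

Z(25): 25−11=14 → O
V(21): 21−11=10 → K
F(5): 5−11=-6≡20 → U
O(14): 14−11=3 → D

OKUD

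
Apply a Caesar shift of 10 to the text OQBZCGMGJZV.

O(14): 14+10=24 → Y
Q(16): 16+10=26≡0 → A
B(1): 1+10=11 → L
Z(25): 25+10=35≡9 → J
C(2): 2+10=12 → M
G(6): 6+10=16 → Q
M(12): 12+10=22 → W
G(6): 6+10=16 → Q
J(9): 9+10=19 → T
Z(25): 25+10=35≡9 → J
V(21): 21+10=31≡5 → F

YALJMQWQTJF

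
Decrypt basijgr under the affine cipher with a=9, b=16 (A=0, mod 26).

hegcfwd

The inverse of 9 mod 26 is 3, since 9·3=27≡1. Apply D(y)=3·(y−16) mod 26:
b(1): 3·(1−16)=-45≡7 → h
a(0): 3·(0−16)=-48≡4 → e
s(18): 3·(18−16)=6 → g
i(8): 3·(8−16)=-24≡2 → c
j(9): 3·(9−16)=-21≡5 → f
g(6): 3·(6−16)=-30≡22 → w
r(17): 3·(17−16)=3 → d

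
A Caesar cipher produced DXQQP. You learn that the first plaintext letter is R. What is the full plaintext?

From the crib: D(3)−R(17)=-14≡12, so the shift is 12.
Subtract 12 from each ciphertext letter:
D(3): 3−12=-9≡17 → R
X(23): 23−12=11 → L
Q(16): 16−12=4 → E
Q(16): 16−12=4 → E
P(15): 15−12=3 → D

RLEED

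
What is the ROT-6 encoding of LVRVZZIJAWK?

RBXBFFOPGCQ

L(11): 11+6=17 → R
V(21): 21+6=27≡1 → B
R(17): 17+6=23 → X
V(21): 21+6=27≡1 → B
Z(25): 25+6=31≡5 → F
Z(25): 25+6=31≡5 → F
I(8): 8+6=14 → O
J(9): 9+6=15 → P
A(0): 0+6=6 → G
W(22): 22+6=28≡2 → C
K(10): 10+6=16 → Q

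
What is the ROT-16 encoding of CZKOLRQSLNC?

C(2): 2+16=18 → S
Z(25): 25+16=41≡15 → P
K(10): 10+16=26≡0 → A
O(14): 14+16=30≡4 → E
L(11): 11+16=27≡1 → B
R(17): 17+16=33≡7 → H
Q(16): 16+16=32≡6 → G
S(18): 18+16=34≡8 → I
L(11): 11+16=27≡1 → B
N(13): 13+16=29≡3 → D
C(2): 2+16=18 → S

SPAEBHGIBDS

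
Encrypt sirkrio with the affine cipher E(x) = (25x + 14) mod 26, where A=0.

wgxexga

s(18): 25·18+14=464≡22 → w
i(8): 25·8+14=214≡6 → g
r(17): 25·17+14=439≡23 → x
k(10): 25·10+14=264≡4 → e
r(17): 25·17+14=439≡23 → x
i(8): 25·8+14=214≡6 → g
o(14): 25·14+14=364≡0 → a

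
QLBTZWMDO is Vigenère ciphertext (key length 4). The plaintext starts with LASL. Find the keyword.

FLJI

Subtract each crib letter from the matching ciphertext letter (mod 26):
Q(16)−L(11)=5 → F
L(11)−A(0)=11 → L
B(1)−S(18)=-17≡9 → J
T(19)−L(11)=8 → I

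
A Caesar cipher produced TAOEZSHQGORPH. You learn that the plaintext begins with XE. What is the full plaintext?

XESIDWLUKSVTL

From the crib: T(19)−X(23)=-4≡22, so the shift is 22.
Subtract 22 from each ciphertext letter:
T(19): 19−22=-3≡23 → X
A(0): 0−22=-22≡4 → E
O(14): 14−22=-8≡18 → S
E(4): 4−22=-18≡8 → I
Z(25): 25−22=3 → D
S(18): 18−22=-4≡22 → W
H(7): 7−22=-15≡11 → L
Q(16): 16−22=-6≡20 → U
G(6): 6−22=-16≡10 → K
O(14): 14−22=-8≡18 → S
R(17): 17−22=-5≡21 → V
P(15): 15−22=-7≡19 → T
H(7): 7−22=-15≡11 → L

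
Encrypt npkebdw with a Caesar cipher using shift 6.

tvqkhjc

n(13): 13+6=19 → t
p(15): 15+6=21 → v
k(10): 10+6=16 → q
e(4): 4+6=10 → k
b(1): 1+6=7 → h
d(3): 3+6=9 → j
w(22): 22+6=28≡2 → c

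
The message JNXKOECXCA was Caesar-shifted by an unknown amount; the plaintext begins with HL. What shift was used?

2

From the crib: J(9)−H(7)=2, so the shift is 2.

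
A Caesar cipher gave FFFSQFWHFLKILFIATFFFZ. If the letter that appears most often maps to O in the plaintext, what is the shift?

The most frequent ciphertext letter is F (appears 9 times).
F is position 5; O is position 14.
Shift = -9≡17.

17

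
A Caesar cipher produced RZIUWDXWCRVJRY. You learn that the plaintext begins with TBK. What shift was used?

24

From the crib: R(17)−T(19)=-2≡24, so the shift is 24.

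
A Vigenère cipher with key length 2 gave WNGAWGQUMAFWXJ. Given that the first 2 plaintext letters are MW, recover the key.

KR

Subtract each crib letter from the matching ciphertext letter (mod 26):
W(22)−M(12)=10 → K
N(13)−W(22)=-9≡17 → R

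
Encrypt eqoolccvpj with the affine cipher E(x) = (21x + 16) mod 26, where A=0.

e(4): 21·4+16=100≡22 → w
q(16): 21·16+16=352≡14 → o
o(14): 21·14+16=310≡24 → y
o(14): 21·14+16=310≡24 → y
l(11): 21·11+16=247≡13 → n
c(2): 21·2+16=58≡6 → g
c(2): 21·2+16=58≡6 → g
v(21): 21·21+16=457≡15 → p
p(15): 21·15+16=331≡19 → t
j(9): 21·9+16=205≡23 → x

woyynggptx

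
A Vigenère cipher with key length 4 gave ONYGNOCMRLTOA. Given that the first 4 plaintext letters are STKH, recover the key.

WUOZ

Subtract each crib letter from the matching ciphertext letter (mod 26):
O(14)−S(18)=-4≡22 → W
N(13)−T(19)=-6≡20 → U
Y(24)−K(10)=14 → O
G(6)−H(7)=-1≡25 → Z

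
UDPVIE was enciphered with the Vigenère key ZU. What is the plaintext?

Repeat the key across the ciphertext: ZUZUZU
U(20)−Z(25): -5≡21 → V
D(3)−U(20): -17≡9 → J
P(15)−Z(25): -10≡16 → Q
V(21)−U(20): 1 → B
I(8)−Z(25): -17≡9 → J
E(4)−U(20): -16≡10 → K

VJQBJK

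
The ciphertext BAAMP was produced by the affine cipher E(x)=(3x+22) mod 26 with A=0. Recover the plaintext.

The inverse of 3 mod 26 is 9, since 3·9=27≡1. Apply D(y)=9·(y−22) mod 26:
B(1): 9·(1−22)=-189≡19 → T
A(0): 9·(0−22)=-198≡10 → K
A(0): 9·(0−22)=-198≡10 → K
M(12): 9·(12−22)=-90≡14 → O
P(15): 9·(15−22)=-63≡15 → P

TKKOP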